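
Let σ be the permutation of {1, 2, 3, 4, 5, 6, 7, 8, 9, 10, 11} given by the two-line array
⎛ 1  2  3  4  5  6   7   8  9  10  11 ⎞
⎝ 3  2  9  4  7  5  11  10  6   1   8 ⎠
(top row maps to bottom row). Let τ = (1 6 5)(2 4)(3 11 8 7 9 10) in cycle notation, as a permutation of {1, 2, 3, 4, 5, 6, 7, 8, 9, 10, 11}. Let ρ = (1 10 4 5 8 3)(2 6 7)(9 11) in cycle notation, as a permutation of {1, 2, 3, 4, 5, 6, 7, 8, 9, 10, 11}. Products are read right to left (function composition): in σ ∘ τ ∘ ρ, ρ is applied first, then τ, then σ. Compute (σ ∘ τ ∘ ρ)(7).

Apply the permutations in order: ρ(7) = 2, then τ(2) = 4, then σ(4) = 4. So (σ ∘ τ ∘ ρ)(7) = 4.

4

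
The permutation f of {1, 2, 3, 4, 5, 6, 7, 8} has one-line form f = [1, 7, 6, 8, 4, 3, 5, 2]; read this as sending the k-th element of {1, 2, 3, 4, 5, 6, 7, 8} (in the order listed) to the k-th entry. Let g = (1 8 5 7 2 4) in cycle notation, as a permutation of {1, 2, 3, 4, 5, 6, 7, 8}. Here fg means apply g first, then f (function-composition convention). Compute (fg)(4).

(fg)(4) = f(g(4)). g(4) = 1, then f(1) = 1. So (fg)(4) = 1.

1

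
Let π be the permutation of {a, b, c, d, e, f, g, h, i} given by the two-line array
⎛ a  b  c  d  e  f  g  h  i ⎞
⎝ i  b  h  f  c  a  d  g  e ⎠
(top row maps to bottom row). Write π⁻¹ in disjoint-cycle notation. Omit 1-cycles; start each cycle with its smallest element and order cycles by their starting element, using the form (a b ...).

First write π in disjoint cycles: (a i e c h g d f).
Reversing each cycle (and rotating so the smallest element leads) gives π⁻¹ = (a f d g h c e i).

(a f d g h c e i)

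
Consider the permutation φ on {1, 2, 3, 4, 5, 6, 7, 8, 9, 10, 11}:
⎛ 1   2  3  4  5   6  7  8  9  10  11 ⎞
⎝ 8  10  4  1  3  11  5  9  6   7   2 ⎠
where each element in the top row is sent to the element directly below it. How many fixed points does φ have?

0

No element satisfies φ(x) = x, so there are 0 fixed points.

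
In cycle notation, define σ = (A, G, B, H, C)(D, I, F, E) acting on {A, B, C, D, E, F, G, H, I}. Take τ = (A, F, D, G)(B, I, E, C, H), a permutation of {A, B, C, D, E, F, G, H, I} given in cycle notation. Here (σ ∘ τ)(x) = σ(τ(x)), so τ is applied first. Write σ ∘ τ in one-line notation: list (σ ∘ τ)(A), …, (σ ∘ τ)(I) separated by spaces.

E F C B A I G H D

(σ ∘ τ)(x) = σ(τ(x)). Computing each image: σ(τ(A)) = σ(F) = E, σ(τ(B)) = σ(I) = F, σ(τ(C)) = σ(H) = C, σ(τ(D)) = σ(G) = B, σ(τ(E)) = σ(C) = A, σ(τ(F)) = σ(D) = I, σ(τ(G)) = σ(A) = G, σ(τ(H)) = σ(B) = H, σ(τ(I)) = σ(E) = D.
Hence σ ∘ τ = [E F C B A I G H D].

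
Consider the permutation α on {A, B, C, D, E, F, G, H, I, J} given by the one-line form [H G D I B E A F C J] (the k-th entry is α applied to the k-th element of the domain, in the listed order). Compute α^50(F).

B

Tracing F → E → … returns to F after 6 steps, so F lies in a 6-cycle (A, H, F, E, B, G).
Powers repeat with period 6 on this cycle, and 50 mod 6 = 2, so α^50(F) = α^2(F).
Stepping 2 places around the cycle: F → E → B.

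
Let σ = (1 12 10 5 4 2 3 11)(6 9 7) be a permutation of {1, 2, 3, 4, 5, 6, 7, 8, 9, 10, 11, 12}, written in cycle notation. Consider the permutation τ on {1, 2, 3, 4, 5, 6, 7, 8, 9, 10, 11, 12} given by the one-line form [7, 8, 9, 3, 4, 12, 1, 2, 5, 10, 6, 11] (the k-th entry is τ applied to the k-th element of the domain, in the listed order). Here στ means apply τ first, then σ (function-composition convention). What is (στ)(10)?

5

τ(10) = 10, then σ(10) = 5; composing gives (στ)(10) = 5.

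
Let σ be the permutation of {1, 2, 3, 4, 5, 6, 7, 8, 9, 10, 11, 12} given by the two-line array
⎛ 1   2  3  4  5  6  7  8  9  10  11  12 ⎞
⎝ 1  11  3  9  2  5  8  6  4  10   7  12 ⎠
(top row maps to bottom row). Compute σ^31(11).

Tracing 11 → 7 → … returns to 11 after 6 steps, so 11 lies in a 6-cycle (2, 11, 7, 8, 6, 5).
Since the cycle has length 6, σ^31 acts on it the same as σ^1 (31 mod 6 = 1).
Advancing 1 step from 11: 11 → 7.

7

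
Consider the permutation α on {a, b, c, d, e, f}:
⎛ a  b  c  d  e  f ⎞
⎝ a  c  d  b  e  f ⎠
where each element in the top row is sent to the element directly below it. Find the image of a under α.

a

The entry below a in the array is a, so α(a) = a.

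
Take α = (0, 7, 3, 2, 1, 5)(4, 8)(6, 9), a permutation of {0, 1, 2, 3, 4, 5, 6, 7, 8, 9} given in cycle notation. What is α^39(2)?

2 lies in the 6-cycle (0, 7, 3, 2, 1, 5).
Powers repeat with period 6 on this cycle, and 39 mod 6 = 3, so α^39(2) = α^3(2).
Stepping 3 places around the cycle: 2 → 1 → 5 → 0.

0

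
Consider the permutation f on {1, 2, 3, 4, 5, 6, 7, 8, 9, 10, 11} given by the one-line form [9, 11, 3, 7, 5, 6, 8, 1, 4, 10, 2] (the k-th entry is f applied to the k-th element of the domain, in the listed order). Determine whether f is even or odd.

odd

In disjoint-cycle form the cycle lengths are 5, 2, 1, 1, 1, 1.
A cycle is odd iff its length is even; f has 1 even-length cycle, so sgn(f) = (−1)^1 and f is odd.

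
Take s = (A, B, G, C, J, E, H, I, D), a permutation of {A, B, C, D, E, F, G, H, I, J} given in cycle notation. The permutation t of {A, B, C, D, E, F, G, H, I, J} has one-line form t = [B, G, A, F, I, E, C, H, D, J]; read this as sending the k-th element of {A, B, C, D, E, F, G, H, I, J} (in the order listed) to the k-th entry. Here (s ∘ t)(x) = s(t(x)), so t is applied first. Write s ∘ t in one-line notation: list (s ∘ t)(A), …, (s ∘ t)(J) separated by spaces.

Chase each element through t then s: A → B → G; B → G → C; C → A → B; D → F → F; E → I → D; F → E → H; G → C → J; H → H → I; I → D → A; J → J → E.
So s ∘ t in one-line form is G C B F D H J I A E.

G C B F D H J I A E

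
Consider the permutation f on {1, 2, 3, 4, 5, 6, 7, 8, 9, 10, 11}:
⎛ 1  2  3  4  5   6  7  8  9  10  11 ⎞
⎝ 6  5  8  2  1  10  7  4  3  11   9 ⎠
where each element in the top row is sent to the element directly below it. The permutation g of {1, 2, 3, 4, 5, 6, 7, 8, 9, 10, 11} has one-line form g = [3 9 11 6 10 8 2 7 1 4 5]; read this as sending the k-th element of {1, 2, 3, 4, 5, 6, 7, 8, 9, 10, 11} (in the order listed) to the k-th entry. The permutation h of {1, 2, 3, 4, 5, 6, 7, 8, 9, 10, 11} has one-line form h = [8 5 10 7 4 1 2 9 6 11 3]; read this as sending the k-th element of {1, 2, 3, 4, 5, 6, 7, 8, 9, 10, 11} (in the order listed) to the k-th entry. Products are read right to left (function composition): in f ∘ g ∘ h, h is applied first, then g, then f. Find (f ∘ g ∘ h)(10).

1

Apply the permutations in order: h(10) = 11, then g(11) = 5, then f(5) = 1. So (f ∘ g ∘ h)(10) = 1.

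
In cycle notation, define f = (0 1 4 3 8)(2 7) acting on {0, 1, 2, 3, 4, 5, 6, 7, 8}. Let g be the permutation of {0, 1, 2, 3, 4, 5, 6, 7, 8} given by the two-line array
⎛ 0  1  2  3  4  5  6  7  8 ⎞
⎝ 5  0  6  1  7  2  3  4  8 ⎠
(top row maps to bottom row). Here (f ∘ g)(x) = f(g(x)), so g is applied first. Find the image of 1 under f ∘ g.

g(1) = 0, then f(0) = 1; composing gives (f ∘ g)(1) = 1.

1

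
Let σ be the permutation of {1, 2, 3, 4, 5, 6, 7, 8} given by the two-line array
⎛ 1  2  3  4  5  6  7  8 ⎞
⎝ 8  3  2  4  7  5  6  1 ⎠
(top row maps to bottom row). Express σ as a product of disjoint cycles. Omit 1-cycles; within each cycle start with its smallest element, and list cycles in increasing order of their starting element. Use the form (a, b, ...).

(1, 8)(2, 3)(5, 7, 6)

Iterating σ from 1 gives 1 → 8 → 1; that is the 2-cycle (1, 8).
Continuing from each remaining unvisited element yields (1, 8)(2, 3)(5, 7, 6).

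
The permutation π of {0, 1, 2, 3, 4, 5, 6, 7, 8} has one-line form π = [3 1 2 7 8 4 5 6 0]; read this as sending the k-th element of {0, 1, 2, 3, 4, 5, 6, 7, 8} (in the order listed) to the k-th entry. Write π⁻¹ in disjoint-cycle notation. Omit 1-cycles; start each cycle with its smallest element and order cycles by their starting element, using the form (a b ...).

(0 8 4 5 6 7 3)

First write π in disjoint cycles: (0 3 7 6 5 4 8).
The inverse reverses every cycle; in canonical form, π⁻¹ = (0 8 4 5 6 7 3).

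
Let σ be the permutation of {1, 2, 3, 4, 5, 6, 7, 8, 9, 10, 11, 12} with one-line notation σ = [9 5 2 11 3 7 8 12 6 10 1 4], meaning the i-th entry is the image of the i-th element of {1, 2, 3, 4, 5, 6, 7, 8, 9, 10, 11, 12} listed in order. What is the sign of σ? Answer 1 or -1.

In disjoint-cycle form the cycle lengths are 8, 3, 1.
A cycle of length ℓ contributes ℓ−1 transpositions, so σ is a product of 7 + 2 = 9 transpositions — odd.

-1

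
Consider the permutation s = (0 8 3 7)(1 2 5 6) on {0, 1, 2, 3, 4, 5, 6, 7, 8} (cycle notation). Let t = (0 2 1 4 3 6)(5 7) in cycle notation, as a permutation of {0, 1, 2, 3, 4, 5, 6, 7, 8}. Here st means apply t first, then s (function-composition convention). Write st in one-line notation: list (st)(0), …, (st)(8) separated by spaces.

5 4 2 1 7 0 8 6 3

(st)(x) = s(t(x)). Computing each image: s(t(0)) = s(2) = 5, s(t(1)) = s(4) = 4, s(t(2)) = s(1) = 2, s(t(3)) = s(6) = 1, s(t(4)) = s(3) = 7, s(t(5)) = s(7) = 0, s(t(6)) = s(0) = 8, s(t(7)) = s(5) = 6, s(t(8)) = s(8) = 3.
Hence st = [5 4 2 1 7 0 8 6 3].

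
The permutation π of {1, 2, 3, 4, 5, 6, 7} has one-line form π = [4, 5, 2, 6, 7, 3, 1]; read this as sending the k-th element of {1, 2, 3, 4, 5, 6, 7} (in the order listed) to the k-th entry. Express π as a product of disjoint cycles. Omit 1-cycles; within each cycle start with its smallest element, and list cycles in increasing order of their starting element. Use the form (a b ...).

(1 4 6 3 2 5 7)

Start at 1 and follow images: 1 → 4 → 6 → 3 → 2 → 5 → 7 → 1, giving the cycle (1 4 6 3 2 5 7).
Continuing from each remaining unvisited element yields (1 4 6 3 2 5 7).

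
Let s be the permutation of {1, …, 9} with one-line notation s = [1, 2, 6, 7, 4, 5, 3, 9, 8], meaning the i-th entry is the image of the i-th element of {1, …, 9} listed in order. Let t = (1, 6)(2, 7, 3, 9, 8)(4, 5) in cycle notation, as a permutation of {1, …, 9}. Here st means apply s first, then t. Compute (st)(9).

First apply s: s(9) = 8, then t(8) = 2. Thus (st)(9) = 2.

2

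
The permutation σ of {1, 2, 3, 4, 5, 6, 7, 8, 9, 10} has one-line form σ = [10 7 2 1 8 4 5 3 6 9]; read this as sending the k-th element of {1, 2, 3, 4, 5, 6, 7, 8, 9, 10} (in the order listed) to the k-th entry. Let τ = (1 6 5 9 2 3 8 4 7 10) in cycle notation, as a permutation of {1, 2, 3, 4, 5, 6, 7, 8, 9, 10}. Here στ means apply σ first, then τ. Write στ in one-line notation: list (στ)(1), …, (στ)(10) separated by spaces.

(στ)(x) = τ(σ(x)). Computing each image: τ(σ(1)) = τ(10) = 1, τ(σ(2)) = τ(7) = 10, τ(σ(3)) = τ(2) = 3, τ(σ(4)) = τ(1) = 6, τ(σ(5)) = τ(8) = 4, τ(σ(6)) = τ(4) = 7, τ(σ(7)) = τ(5) = 9, τ(σ(8)) = τ(3) = 8, τ(σ(9)) = τ(6) = 5, τ(σ(10)) = τ(9) = 2.
Hence στ = [1 10 3 6 4 7 9 8 5 2].

1 10 3 6 4 7 9 8 5 2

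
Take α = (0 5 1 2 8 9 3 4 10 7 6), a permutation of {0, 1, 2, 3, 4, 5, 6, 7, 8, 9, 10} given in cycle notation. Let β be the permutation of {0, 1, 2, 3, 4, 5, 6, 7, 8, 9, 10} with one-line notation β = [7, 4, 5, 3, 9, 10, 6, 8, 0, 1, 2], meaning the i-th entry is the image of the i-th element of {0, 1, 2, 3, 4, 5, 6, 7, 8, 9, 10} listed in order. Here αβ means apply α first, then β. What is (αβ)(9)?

First apply α: α(9) = 3, then β(3) = 3. Thus (αβ)(9) = 3.

3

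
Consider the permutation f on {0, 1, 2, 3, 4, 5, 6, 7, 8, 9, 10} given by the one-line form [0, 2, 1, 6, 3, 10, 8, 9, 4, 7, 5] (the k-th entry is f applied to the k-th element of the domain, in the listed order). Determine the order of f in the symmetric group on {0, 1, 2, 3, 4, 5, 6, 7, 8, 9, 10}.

Decomposing into disjoint cycles gives cycle lengths 4, 2, 2, 2, 1.
Since disjoint cycles commute, ord(f) = lcm(4, 2, 2, 2) = 4.

4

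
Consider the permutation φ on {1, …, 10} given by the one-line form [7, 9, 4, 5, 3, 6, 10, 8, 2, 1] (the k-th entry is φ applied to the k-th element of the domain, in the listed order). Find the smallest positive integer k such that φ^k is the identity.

6

Decomposing into disjoint cycles gives cycle lengths 3, 3, 2, 1, 1.
Since disjoint cycles commute, ord(φ) = lcm(3, 3, 2) = 6.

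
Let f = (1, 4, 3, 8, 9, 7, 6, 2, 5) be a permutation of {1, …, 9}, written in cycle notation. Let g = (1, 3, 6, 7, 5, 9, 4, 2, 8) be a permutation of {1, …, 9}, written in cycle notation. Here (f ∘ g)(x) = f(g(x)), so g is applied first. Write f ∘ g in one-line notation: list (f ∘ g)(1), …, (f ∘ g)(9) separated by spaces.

8 9 2 5 7 6 1 4 3

For each element, apply g then f: 1 → 3 → 8; 2 → 8 → 9; 3 → 6 → 2; 4 → 2 → 5; 5 → 9 → 7; 6 → 7 → 6; 7 → 5 → 1; 8 → 1 → 4; 9 → 4 → 3.
Collecting the images, f ∘ g = [8 9 2 5 7 6 1 4 3].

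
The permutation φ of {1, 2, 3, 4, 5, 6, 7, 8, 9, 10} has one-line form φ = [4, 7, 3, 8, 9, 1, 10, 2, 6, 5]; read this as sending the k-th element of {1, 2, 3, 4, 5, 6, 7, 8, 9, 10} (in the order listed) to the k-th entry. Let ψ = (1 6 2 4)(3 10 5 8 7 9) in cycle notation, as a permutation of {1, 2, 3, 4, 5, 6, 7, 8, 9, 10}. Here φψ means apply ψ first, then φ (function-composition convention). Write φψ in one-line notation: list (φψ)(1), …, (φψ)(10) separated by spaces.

1 8 5 4 2 7 6 10 3 9

(φψ)(x) = φ(ψ(x)). Computing each image: φ(ψ(1)) = φ(6) = 1, φ(ψ(2)) = φ(4) = 8, φ(ψ(3)) = φ(10) = 5, φ(ψ(4)) = φ(1) = 4, φ(ψ(5)) = φ(8) = 2, φ(ψ(6)) = φ(2) = 7, φ(ψ(7)) = φ(9) = 6, φ(ψ(8)) = φ(7) = 10, φ(ψ(9)) = φ(3) = 3, φ(ψ(10)) = φ(5) = 9.
Hence φψ = [1 8 5 4 2 7 6 10 3 9].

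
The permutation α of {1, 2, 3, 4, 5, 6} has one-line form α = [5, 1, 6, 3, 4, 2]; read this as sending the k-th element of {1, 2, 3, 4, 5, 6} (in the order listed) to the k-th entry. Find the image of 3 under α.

6

3 is element number 3 of the domain, and entry number 3 of the one-line form is 6, so α(3) = 6.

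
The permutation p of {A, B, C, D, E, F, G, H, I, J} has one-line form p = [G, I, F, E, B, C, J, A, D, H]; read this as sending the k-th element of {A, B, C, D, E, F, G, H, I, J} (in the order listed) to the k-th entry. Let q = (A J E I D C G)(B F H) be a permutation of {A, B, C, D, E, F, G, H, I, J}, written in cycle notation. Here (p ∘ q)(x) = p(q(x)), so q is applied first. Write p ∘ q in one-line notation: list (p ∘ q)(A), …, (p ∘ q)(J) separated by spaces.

H C J F D A G I E B

(p ∘ q)(x) = p(q(x)). Computing each image: p(q(A)) = p(J) = H, p(q(B)) = p(F) = C, p(q(C)) = p(G) = J, p(q(D)) = p(C) = F, p(q(E)) = p(I) = D, p(q(F)) = p(H) = A, p(q(G)) = p(A) = G, p(q(H)) = p(B) = I, p(q(I)) = p(D) = E, p(q(J)) = p(E) = B.
Hence p ∘ q = [H C J F D A G I E B].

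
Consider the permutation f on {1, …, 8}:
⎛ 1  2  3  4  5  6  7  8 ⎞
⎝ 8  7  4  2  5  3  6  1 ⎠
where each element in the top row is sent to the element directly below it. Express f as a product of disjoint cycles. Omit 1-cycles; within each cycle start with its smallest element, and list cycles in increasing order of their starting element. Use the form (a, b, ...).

(1, 8)(2, 7, 6, 3, 4)

Start at 1 and follow images: 1 → 8 → 1, giving the cycle (1, 8).
Repeating from the next unused element and collecting all non-trivial cycles gives (1, 8)(2, 7, 6, 3, 4).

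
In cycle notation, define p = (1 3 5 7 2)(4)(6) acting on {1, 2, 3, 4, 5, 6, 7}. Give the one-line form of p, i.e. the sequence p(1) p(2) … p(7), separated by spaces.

Each element maps to the next entry in its cycle (wrapping to the front): 1↦3, 2↦1, 3↦5, 4↦4, 5↦7, 6↦6, 7↦2.
So the one-line form is 3 1 5 4 7 6 2.

3 1 5 4 7 6 2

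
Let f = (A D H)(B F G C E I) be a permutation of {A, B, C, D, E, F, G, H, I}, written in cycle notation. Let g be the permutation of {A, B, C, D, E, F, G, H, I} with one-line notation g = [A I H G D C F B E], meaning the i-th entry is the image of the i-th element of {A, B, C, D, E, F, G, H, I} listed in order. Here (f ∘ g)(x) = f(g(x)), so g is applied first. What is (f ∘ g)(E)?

g(E) = D, then f(D) = H; composing gives (f ∘ g)(E) = H.

H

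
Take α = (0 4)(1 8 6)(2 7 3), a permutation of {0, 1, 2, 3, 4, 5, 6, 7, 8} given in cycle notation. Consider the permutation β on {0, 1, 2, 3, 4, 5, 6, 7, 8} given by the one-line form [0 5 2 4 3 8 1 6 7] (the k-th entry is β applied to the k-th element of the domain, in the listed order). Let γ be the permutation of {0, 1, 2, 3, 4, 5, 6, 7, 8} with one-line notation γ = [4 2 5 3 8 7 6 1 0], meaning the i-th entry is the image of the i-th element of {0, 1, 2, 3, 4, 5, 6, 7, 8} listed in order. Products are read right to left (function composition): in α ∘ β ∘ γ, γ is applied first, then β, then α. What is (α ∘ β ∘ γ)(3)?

Apply the permutations in order: γ(3) = 3, then β(3) = 4, then α(4) = 0. So (α ∘ β ∘ γ)(3) = 0.

0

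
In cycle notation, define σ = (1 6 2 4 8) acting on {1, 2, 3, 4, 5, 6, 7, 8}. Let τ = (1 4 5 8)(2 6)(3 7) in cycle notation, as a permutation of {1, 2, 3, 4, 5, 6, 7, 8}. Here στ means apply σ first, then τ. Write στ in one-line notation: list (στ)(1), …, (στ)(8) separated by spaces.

2 5 7 1 8 6 3 4

(στ)(x) = τ(σ(x)). Computing each image: τ(σ(1)) = τ(6) = 2, τ(σ(2)) = τ(4) = 5, τ(σ(3)) = τ(3) = 7, τ(σ(4)) = τ(8) = 1, τ(σ(5)) = τ(5) = 8, τ(σ(6)) = τ(2) = 6, τ(σ(7)) = τ(7) = 3, τ(σ(8)) = τ(1) = 4.
Hence στ = [2 5 7 1 8 6 3 4].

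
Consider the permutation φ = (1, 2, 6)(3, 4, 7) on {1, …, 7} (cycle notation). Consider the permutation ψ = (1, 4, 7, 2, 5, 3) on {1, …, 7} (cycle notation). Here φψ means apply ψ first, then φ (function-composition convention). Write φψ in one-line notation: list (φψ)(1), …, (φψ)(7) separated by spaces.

7 5 2 3 4 1 6

Chase each element through ψ then φ: 1 → 4 → 7; 2 → 5 → 5; 3 → 1 → 2; 4 → 7 → 3; 5 → 3 → 4; 6 → 6 → 1; 7 → 2 → 6.
So φψ in one-line form is 7 5 2 3 4 1 6.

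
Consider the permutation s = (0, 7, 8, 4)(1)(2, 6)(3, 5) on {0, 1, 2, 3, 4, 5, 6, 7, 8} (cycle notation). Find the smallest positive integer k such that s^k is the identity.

The disjoint cycles have lengths 4, 2, 2, 1.
Since disjoint cycles commute, ord(s) = lcm(4, 2, 2) = 4.

4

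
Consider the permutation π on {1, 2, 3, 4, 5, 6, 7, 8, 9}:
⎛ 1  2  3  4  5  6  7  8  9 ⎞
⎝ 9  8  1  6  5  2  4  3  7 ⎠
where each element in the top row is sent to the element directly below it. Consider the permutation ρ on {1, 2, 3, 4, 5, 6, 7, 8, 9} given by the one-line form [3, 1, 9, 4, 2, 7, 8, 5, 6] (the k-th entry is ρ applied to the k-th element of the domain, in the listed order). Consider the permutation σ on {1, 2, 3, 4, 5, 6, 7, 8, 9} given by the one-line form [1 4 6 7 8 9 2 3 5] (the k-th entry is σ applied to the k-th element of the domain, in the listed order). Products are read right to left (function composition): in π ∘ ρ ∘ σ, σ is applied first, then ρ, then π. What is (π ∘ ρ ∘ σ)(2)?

Chase 2: σ(2) = 4; ρ(4) = 4; π(4) = 6. Hence (π ∘ ρ ∘ σ)(2) = 6.

6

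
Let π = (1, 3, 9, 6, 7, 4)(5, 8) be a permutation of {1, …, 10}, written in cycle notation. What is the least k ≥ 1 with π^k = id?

6

The cycle type of π is (6, 2, 1, 1).
The order of π is the least common multiple of its cycle lengths: lcm(6, 2) = 6.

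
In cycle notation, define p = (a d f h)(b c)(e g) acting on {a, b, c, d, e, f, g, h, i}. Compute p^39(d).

a

d lies in the 4-cycle (a d f h).
On a 4-cycle, p^4 is the identity, so p^39 = p^3 there (39 ≡ 3 mod 4).
Advancing 3 steps from d: d → f → h → a.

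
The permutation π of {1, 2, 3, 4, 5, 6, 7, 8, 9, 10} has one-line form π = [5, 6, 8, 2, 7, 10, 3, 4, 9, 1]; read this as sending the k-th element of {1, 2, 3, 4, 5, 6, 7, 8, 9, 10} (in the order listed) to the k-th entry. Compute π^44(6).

2

Tracing 6 → 10 → … returns to 6 after 9 steps, so 6 lies in a 9-cycle (1 5 7 3 8 4 2 6 10).
Powers repeat with period 9 on this cycle, and 44 mod 9 = 8, so π^44(6) = π^8(6).
Advancing 8 steps from 6: 6 → 10 → 1 → 5 → 7 → 3 → 8 → 4 → 2.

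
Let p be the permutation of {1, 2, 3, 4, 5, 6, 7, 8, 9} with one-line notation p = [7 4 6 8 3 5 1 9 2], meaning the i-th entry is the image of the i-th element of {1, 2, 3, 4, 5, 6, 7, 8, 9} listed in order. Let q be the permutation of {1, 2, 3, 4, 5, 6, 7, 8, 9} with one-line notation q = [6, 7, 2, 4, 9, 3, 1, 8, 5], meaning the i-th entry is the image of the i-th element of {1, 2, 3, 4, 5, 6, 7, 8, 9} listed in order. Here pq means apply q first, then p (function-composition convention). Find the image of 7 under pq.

7

First apply q: q(7) = 1, then p(1) = 7. Thus (pq)(7) = 7.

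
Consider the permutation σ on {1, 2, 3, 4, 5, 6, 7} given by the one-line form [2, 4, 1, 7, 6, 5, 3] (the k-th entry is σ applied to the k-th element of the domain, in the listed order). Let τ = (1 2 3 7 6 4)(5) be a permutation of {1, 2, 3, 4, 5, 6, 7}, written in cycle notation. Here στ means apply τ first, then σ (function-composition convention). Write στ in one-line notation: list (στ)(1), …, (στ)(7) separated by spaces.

(στ)(x) = σ(τ(x)). Computing each image: σ(τ(1)) = σ(2) = 4, σ(τ(2)) = σ(3) = 1, σ(τ(3)) = σ(7) = 3, σ(τ(4)) = σ(1) = 2, σ(τ(5)) = σ(5) = 6, σ(τ(6)) = σ(4) = 7, σ(τ(7)) = σ(6) = 5.
Hence στ = [4 1 3 2 6 7 5].

4 1 3 2 6 7 5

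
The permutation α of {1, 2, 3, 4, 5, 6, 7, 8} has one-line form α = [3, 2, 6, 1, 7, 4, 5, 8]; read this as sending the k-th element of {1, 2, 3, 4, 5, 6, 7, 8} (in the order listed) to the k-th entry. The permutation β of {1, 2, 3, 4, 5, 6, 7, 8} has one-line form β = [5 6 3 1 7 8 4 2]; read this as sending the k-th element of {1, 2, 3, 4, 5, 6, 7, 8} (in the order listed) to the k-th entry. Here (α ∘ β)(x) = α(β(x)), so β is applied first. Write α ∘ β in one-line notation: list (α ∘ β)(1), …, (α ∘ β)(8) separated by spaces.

(α ∘ β)(x) = α(β(x)). Computing each image: α(β(1)) = α(5) = 7, α(β(2)) = α(6) = 4, α(β(3)) = α(3) = 6, α(β(4)) = α(1) = 3, α(β(5)) = α(7) = 5, α(β(6)) = α(8) = 8, α(β(7)) = α(4) = 1, α(β(8)) = α(2) = 2.
Hence α ∘ β = [7 4 6 3 5 8 1 2].

7 4 6 3 5 8 1 2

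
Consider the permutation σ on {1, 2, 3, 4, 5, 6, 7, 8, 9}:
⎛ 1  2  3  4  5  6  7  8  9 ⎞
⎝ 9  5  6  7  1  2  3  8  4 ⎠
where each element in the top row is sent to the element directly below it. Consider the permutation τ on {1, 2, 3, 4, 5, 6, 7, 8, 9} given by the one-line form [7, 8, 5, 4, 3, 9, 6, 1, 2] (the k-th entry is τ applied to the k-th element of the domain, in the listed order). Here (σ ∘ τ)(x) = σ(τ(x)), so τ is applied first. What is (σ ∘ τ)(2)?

8

First apply τ: τ(2) = 8, then σ(8) = 8. Thus (σ ∘ τ)(2) = 8.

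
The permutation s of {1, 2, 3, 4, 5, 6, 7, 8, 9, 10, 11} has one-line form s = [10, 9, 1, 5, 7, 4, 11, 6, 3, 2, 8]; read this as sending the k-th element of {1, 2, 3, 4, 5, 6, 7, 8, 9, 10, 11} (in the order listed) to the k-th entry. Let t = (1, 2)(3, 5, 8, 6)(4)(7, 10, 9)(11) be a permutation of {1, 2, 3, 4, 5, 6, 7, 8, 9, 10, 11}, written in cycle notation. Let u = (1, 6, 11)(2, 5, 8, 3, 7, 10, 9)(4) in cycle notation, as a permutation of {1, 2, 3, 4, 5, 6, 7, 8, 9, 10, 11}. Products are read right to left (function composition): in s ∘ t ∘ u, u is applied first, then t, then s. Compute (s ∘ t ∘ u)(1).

Apply the permutations in order: u(1) = 6, then t(6) = 3, then s(3) = 1. So (s ∘ t ∘ u)(1) = 1.

1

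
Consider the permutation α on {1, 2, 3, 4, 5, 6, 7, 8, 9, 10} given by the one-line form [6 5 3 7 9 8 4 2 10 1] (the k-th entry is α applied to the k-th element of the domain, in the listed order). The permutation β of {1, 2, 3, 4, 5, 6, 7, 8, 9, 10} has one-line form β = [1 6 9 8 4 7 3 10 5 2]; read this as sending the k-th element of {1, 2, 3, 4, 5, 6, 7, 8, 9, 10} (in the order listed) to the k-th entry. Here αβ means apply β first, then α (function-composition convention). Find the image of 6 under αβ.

4

First apply β: β(6) = 7, then α(7) = 4. Thus (αβ)(6) = 4.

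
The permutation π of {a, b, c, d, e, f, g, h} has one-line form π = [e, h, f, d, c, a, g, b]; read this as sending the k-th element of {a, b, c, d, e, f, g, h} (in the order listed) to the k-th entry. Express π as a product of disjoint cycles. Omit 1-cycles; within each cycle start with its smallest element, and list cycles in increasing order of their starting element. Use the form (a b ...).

Iterating π from a gives a → e → c → f → a; that is the 4-cycle (a e c f).
Repeating from the next unused element and collecting all non-trivial cycles gives (a e c f)(b h).

(a e c f)(b h)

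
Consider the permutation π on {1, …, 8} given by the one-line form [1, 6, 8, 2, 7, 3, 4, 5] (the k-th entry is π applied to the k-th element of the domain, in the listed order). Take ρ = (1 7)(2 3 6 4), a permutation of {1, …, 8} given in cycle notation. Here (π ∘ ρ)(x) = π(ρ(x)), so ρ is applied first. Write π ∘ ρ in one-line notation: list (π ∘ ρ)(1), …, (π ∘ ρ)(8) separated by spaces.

(π ∘ ρ)(x) = π(ρ(x)). Computing each image: π(ρ(1)) = π(7) = 4, π(ρ(2)) = π(3) = 8, π(ρ(3)) = π(6) = 3, π(ρ(4)) = π(2) = 6, π(ρ(5)) = π(5) = 7, π(ρ(6)) = π(4) = 2, π(ρ(7)) = π(1) = 1, π(ρ(8)) = π(8) = 5.
Hence π ∘ ρ = [4 8 3 6 7 2 1 5].

4 8 3 6 7 2 1 5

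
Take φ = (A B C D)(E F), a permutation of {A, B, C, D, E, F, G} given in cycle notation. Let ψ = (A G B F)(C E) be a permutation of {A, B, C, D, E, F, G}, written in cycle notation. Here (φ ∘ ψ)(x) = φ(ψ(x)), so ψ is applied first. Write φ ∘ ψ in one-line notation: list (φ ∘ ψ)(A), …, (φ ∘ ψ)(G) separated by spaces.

G E F A D B C

(φ ∘ ψ)(x) = φ(ψ(x)). Computing each image: φ(ψ(A)) = φ(G) = G, φ(ψ(B)) = φ(F) = E, φ(ψ(C)) = φ(E) = F, φ(ψ(D)) = φ(D) = A, φ(ψ(E)) = φ(C) = D, φ(ψ(F)) = φ(A) = B, φ(ψ(G)) = φ(B) = C.
Hence φ ∘ ψ = [G E F A D B C].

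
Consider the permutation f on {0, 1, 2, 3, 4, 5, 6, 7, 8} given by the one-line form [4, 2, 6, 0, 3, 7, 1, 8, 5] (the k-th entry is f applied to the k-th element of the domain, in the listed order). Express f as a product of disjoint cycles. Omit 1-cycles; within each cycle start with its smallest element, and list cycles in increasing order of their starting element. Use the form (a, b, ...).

From 0: 0 → 4 → 3 → 0, closing the cycle (0, 4, 3).
Repeating from the next unused element and collecting all non-trivial cycles gives (0, 4, 3)(1, 2, 6)(5, 7, 8).

(0, 4, 3)(1, 2, 6)(5, 7, 8)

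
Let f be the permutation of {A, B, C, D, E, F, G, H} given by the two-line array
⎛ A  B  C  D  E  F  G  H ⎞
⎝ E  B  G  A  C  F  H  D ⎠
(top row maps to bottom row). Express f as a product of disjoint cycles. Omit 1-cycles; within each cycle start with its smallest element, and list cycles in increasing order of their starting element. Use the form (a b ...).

(A E C G H D)

From A: A → E → C → G → H → D → A, closing the cycle (A E C G H D).
Continuing from each remaining unvisited element yields (A E C G H D).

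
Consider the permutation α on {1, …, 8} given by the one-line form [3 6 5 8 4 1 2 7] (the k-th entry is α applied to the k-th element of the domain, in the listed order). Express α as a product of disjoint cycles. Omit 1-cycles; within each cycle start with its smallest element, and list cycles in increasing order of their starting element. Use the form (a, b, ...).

From 1: 1 → 3 → 5 → 4 → 8 → 7 → 2 → 6 → 1, closing the cycle (1, 3, 5, 4, 8, 7, 2, 6).
Continuing from each remaining unvisited element yields (1, 3, 5, 4, 8, 7, 2, 6).

(1, 3, 5, 4, 8, 7, 2, 6)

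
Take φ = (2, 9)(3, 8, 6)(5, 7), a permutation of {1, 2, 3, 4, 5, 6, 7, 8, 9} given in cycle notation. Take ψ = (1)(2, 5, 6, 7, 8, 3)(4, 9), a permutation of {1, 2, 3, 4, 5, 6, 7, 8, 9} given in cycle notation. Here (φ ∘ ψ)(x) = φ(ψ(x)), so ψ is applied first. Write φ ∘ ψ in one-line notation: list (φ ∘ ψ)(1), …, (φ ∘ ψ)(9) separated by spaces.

For each element, apply ψ then φ: 1 → 1 → 1; 2 → 5 → 7; 3 → 2 → 9; 4 → 9 → 2; 5 → 6 → 3; 6 → 7 → 5; 7 → 8 → 6; 8 → 3 → 8; 9 → 4 → 4.
Collecting the images, φ ∘ ψ = [1 7 9 2 3 5 6 8 4].

1 7 9 2 3 5 6 8 4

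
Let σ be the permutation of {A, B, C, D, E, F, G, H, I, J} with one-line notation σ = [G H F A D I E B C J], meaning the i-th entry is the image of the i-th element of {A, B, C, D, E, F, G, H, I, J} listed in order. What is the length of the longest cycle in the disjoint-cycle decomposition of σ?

Decomposing into disjoint cycles gives (A G E D)(B H)(C F I); the longest has length 4.

4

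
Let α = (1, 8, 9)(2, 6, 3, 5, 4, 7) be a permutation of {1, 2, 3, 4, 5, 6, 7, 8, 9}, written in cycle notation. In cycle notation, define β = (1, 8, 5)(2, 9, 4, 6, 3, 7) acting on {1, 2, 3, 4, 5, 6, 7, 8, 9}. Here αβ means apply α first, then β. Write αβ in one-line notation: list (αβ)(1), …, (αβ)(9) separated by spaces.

5 3 1 2 6 7 9 4 8

(αβ)(x) = β(α(x)). Computing each image: β(α(1)) = β(8) = 5, β(α(2)) = β(6) = 3, β(α(3)) = β(5) = 1, β(α(4)) = β(7) = 2, β(α(5)) = β(4) = 6, β(α(6)) = β(3) = 7, β(α(7)) = β(2) = 9, β(α(8)) = β(9) = 4, β(α(9)) = β(1) = 8.
Hence αβ = [5 3 1 2 6 7 9 4 8].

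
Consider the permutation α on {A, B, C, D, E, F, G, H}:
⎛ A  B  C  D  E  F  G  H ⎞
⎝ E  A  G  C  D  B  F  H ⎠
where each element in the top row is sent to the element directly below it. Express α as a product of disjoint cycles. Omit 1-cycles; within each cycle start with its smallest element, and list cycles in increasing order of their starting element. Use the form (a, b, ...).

(A, E, D, C, G, F, B)

Start at A and follow images: A → E → D → C → G → F → B → A, giving the cycle (A, E, D, C, G, F, B).
Repeating from the next unused element and collecting all non-trivial cycles gives (A, E, D, C, G, F, B).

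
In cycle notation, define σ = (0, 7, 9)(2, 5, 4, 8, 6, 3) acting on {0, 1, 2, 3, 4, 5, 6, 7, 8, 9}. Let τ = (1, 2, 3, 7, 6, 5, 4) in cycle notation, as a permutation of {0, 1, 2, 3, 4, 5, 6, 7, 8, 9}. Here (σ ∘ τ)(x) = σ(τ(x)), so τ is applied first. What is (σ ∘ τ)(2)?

2

First apply τ: τ(2) = 3, then σ(3) = 2. Thus (σ ∘ τ)(2) = 2.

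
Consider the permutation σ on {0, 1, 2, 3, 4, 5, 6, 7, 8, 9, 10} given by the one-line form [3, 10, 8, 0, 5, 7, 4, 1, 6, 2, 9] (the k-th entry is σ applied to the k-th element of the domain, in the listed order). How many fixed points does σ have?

0

No element satisfies σ(x) = x, so there are 0 fixed points.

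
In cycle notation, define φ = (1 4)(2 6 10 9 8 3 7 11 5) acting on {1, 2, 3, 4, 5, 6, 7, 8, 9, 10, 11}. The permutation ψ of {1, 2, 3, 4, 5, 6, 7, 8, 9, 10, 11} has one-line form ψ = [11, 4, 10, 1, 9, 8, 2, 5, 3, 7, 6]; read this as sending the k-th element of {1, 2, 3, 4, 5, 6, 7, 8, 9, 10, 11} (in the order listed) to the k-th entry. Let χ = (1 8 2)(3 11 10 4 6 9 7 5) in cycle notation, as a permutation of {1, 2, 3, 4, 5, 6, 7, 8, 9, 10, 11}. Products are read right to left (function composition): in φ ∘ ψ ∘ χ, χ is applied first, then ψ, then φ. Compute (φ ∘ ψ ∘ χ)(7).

8

Chase 7: χ(7) = 5; ψ(5) = 9; φ(9) = 8. Hence (φ ∘ ψ ∘ χ)(7) = 8.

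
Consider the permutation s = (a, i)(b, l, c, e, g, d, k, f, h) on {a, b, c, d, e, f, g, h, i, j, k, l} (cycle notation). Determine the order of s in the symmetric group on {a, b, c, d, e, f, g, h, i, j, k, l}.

The cycle type of s is (9, 2, 1).
The order of s is the least common multiple of its cycle lengths: lcm(9, 2) = 18.

18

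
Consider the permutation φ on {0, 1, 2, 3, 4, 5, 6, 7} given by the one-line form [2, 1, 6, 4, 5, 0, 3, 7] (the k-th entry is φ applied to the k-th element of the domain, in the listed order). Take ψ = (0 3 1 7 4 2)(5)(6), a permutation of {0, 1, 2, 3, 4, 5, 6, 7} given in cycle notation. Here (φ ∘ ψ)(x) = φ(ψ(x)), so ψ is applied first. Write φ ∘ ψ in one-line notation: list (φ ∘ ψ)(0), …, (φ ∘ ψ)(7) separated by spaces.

Chase each element through ψ then φ: 0 → 3 → 4; 1 → 7 → 7; 2 → 0 → 2; 3 → 1 → 1; 4 → 2 → 6; 5 → 5 → 0; 6 → 6 → 3; 7 → 4 → 5.
Collecting the images, φ ∘ ψ = [4 7 2 1 6 0 3 5].

4 7 2 1 6 0 3 5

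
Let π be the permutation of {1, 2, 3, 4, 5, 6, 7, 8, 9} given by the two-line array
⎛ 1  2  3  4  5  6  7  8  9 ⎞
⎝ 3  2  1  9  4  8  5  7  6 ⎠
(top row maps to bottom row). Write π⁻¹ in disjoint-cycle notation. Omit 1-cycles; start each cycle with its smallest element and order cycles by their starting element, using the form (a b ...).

First write π in disjoint cycles: (1 3)(4 9 6 8 7 5).
Reversing each cycle (and rotating so the smallest element leads) gives π⁻¹ = (1 3)(4 5 7 8 6 9).

(1 3)(4 5 7 8 6 9)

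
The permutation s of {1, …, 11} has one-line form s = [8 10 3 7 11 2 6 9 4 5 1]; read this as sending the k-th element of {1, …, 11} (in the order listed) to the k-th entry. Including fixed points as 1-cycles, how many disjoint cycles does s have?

The cycle decomposition is (1, 8, 9, 4, 7, 6, 2, 10, 5, 11)(3), which has 2 cycles (counting 1-cycles).

2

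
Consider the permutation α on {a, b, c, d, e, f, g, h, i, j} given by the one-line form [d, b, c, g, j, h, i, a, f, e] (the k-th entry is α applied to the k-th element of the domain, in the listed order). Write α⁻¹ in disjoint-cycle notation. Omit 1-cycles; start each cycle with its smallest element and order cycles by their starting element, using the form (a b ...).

(a h f i g d)(e j)

The cycle decomposition of α is (a d g i f h)(e j).
Reversing each cycle (and rotating so the smallest element leads) gives α⁻¹ = (a h f i g d)(e j).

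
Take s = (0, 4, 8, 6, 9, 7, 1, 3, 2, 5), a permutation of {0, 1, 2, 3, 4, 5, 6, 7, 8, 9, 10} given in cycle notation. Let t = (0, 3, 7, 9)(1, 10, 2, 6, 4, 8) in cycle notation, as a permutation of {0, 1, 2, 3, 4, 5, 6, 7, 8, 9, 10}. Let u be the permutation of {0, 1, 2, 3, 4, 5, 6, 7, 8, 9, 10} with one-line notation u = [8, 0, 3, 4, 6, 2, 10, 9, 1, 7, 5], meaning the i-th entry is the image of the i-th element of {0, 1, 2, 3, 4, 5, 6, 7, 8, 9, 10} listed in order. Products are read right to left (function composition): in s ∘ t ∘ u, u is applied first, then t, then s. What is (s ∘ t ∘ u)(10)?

0

Chase 10: u(10) = 5; t(5) = 5; s(5) = 0. Hence (s ∘ t ∘ u)(10) = 0.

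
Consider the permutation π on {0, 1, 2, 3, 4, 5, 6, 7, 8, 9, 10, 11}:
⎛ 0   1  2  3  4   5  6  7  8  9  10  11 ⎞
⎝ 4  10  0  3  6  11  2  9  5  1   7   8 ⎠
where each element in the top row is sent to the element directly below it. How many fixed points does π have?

The fixed points (elements with π(x) = x) are {3}, so there is 1.

1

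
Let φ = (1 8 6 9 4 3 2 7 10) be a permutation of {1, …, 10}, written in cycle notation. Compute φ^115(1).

7

1 lies in the 9-cycle (1 8 6 9 4 3 2 7 10).
Powers repeat with period 9 on this cycle, and 115 mod 9 = 7, so φ^115(1) = φ^7(1).
Advancing 7 steps from 1: 1 → 8 → 6 → 9 → 4 → 3 → 2 → 7.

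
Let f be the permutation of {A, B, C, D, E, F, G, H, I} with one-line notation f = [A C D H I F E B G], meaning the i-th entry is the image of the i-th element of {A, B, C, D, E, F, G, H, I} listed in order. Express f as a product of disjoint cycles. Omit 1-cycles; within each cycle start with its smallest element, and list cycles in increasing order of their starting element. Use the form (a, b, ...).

Start at B and follow images: B → C → D → H → B, giving the cycle (B, C, D, H).
Repeating from the next unused element and collecting all non-trivial cycles gives (B, C, D, H)(E, I, G).

(B, C, D, H)(E, I, G)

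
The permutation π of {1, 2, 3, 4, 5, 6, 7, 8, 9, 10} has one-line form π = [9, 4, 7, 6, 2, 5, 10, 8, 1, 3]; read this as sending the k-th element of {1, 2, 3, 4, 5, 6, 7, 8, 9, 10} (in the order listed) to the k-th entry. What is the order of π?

Decomposing into disjoint cycles gives cycle lengths 4, 3, 2, 1.
Since disjoint cycles commute, ord(π) = lcm(4, 3, 2) = 12.

12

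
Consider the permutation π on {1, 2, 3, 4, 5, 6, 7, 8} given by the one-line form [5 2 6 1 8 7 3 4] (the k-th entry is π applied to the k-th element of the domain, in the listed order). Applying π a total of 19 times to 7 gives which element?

Tracing 7 → 3 → … returns to 7 after 3 steps, so 7 lies in a 3-cycle (3, 6, 7).
On a 3-cycle, π^3 is the identity, so π^19 = π^1 there (19 ≡ 1 mod 3).
Advancing 1 step from 7: 7 → 3.

3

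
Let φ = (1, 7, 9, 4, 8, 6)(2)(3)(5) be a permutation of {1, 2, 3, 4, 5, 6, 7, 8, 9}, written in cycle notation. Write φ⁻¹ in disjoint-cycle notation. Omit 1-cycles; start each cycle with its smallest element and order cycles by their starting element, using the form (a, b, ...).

The inverse reverses each cycle.
Reversing each cycle of φ and rotating so the smallest element leads gives (1, 6, 8, 4, 9, 7).

(1, 6, 8, 4, 9, 7)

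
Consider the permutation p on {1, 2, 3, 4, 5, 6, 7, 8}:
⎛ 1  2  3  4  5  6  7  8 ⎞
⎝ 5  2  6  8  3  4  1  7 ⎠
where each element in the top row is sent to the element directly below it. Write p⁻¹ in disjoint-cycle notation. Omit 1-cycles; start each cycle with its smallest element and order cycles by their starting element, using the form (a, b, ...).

The cycle decomposition of p is (1, 5, 3, 6, 4, 8, 7).
Reversing each cycle (and rotating so the smallest element leads) gives p⁻¹ = (1, 7, 8, 4, 6, 3, 5).

(1, 7, 8, 4, 6, 3, 5)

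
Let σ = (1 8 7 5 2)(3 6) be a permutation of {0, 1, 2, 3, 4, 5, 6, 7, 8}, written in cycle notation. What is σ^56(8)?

7

8 lies in the 5-cycle (1 8 7 5 2).
Since the cycle has length 5, σ^56 acts on it the same as σ^1 (56 mod 5 = 1).
Advancing 1 step from 8: 8 → 7.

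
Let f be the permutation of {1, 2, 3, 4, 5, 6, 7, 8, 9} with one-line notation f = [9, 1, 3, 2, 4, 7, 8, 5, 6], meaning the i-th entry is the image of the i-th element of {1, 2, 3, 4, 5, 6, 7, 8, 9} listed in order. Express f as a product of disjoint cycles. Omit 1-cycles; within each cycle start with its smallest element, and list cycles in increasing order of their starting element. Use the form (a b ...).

From 1: 1 → 9 → 6 → 7 → 8 → 5 → 4 → 2 → 1, closing the cycle (1 9 6 7 8 5 4 2).
Continuing from each remaining unvisited element yields (1 9 6 7 8 5 4 2).

(1 9 6 7 8 5 4 2)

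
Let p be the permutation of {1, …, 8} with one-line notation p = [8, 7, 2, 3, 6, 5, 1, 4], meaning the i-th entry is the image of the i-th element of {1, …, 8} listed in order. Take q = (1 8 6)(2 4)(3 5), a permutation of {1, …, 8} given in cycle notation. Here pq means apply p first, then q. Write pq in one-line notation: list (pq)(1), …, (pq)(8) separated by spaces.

For each element, apply p then q: 1 → 8 → 6; 2 → 7 → 7; 3 → 2 → 4; 4 → 3 → 5; 5 → 6 → 1; 6 → 5 → 3; 7 → 1 → 8; 8 → 4 → 2.
So pq in one-line form is 6 7 4 5 1 3 8 2.

6 7 4 5 1 3 8 2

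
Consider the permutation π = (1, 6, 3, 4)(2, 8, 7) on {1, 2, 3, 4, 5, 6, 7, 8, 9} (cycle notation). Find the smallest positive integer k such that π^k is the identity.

The disjoint cycles have lengths 4, 3, 1, 1.
The order of π is the least common multiple of its cycle lengths: lcm(4, 3) = 12.

12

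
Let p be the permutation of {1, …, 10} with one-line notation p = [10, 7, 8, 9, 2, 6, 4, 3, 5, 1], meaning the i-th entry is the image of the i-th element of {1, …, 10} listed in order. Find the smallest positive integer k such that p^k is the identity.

The disjoint-cycle form of p has cycle lengths 5, 2, 2, 1.
The order is lcm(5, 2, 2) = 10.

10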